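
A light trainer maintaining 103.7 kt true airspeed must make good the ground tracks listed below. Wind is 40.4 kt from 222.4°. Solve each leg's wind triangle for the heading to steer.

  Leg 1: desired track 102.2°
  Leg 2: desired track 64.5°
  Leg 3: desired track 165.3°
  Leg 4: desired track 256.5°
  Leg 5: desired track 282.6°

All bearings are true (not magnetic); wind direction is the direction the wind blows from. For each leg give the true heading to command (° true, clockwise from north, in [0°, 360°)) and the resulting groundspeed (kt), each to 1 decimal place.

Leg 1: desired track 102.2°; wind correction +19.7° → command heading 121.9°, groundspeed 118.0 kt
Leg 2: desired track 64.5°; wind correction +8.4° → command heading 72.9°, groundspeed 140.0 kt
Leg 3: desired track 165.3°; wind correction +19.1° → command heading 184.4°, groundspeed 76.1 kt
Leg 4: desired track 256.5°; wind correction -12.6° → command heading 243.9°, groundspeed 67.7 kt
Leg 5: desired track 282.6°; wind correction -19.8° → command heading 262.8°, groundspeed 77.5 kt

Leg 1: heading=121.9°, groundspeed=118.0 kt
Leg 2: heading=72.9°, groundspeed=140.0 kt
Leg 3: heading=184.4°, groundspeed=76.1 kt
Leg 4: heading=243.9°, groundspeed=67.7 kt
Leg 5: heading=262.8°, groundspeed=77.5 kt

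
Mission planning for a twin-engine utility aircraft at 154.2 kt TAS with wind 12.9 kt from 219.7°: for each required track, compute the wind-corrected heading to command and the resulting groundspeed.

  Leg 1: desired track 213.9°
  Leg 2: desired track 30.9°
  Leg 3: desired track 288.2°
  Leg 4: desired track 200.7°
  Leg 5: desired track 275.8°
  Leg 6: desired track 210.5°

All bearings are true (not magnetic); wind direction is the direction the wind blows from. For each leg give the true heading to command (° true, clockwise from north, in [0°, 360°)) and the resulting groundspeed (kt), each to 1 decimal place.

Leg 1: heading=214.4°, groundspeed=141.4 kt
Leg 2: heading=30.2°, groundspeed=166.9 kt
Leg 3: heading=283.7°, groundspeed=149.0 kt
Leg 4: heading=202.3°, groundspeed=141.9 kt
Leg 5: heading=271.8°, groundspeed=146.6 kt
Leg 6: heading=211.3°, groundspeed=141.5 kt

Leg 1: desired track 213.9°; wind correction +0.5° → command heading 214.4°, groundspeed 141.4 kt
Leg 2: desired track 30.9°; wind correction -0.7° → command heading 30.2°, groundspeed 166.9 kt
Leg 3: desired track 288.2°; wind correction -4.5° → command heading 283.7°, groundspeed 149.0 kt
Leg 4: desired track 200.7°; wind correction +1.6° → command heading 202.3°, groundspeed 141.9 kt
Leg 5: desired track 275.8°; wind correction -4.0° → command heading 271.8°, groundspeed 146.6 kt
Leg 6: desired track 210.5°; wind correction +0.8° → command heading 211.3°, groundspeed 141.5 kt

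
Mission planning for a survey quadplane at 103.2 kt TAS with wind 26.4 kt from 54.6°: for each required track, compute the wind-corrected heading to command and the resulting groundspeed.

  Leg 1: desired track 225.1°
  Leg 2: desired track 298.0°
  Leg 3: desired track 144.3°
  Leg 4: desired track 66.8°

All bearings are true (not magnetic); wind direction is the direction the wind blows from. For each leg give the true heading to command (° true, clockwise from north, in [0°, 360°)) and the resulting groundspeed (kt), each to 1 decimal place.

Leg 1: heading=222.7°, groundspeed=129.1 kt
Leg 2: heading=311.2°, groundspeed=112.3 kt
Leg 3: heading=129.5°, groundspeed=99.6 kt
Leg 4: heading=63.7°, groundspeed=77.2 kt

Leg 1: desired track 225.1°; wind correction -2.4° → command heading 222.7°, groundspeed 129.1 kt
Leg 2: desired track 298.0°; wind correction +13.2° → command heading 311.2°, groundspeed 112.3 kt
Leg 3: desired track 144.3°; wind correction -14.8° → command heading 129.5°, groundspeed 99.6 kt
Leg 4: desired track 66.8°; wind correction -3.1° → command heading 63.7°, groundspeed 77.2 kt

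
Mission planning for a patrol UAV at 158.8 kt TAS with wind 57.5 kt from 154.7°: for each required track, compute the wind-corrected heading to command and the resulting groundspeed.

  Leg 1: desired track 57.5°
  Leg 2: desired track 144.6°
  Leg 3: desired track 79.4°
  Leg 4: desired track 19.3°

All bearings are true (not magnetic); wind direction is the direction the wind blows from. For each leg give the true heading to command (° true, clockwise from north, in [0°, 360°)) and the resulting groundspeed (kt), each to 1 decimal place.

Leg 1: heading=78.6°, groundspeed=155.4 kt
Leg 2: heading=148.2°, groundspeed=101.9 kt
Leg 3: heading=99.9°, groundspeed=134.2 kt
Leg 4: heading=34.0°, groundspeed=194.5 kt

Leg 1: desired track 57.5°; wind correction +21.1° → command heading 78.6°, groundspeed 155.4 kt
Leg 2: desired track 144.6°; wind correction +3.6° → command heading 148.2°, groundspeed 101.9 kt
Leg 3: desired track 79.4°; wind correction +20.5° → command heading 99.9°, groundspeed 134.2 kt
Leg 4: desired track 19.3°; wind correction +14.7° → command heading 34.0°, groundspeed 194.5 kt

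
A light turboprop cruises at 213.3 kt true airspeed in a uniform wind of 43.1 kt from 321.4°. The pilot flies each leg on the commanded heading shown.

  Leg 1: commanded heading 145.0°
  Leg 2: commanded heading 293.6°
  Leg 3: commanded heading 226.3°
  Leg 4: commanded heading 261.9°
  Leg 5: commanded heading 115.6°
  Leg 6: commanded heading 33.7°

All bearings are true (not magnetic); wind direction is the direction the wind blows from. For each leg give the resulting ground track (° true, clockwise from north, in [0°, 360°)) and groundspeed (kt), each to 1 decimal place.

Leg 1: heading 145.0°; drift -0.6° → track 144.4°, groundspeed 256.3 kt
Leg 2: heading 293.6°; drift -6.5° → track 287.1°, groundspeed 176.3 kt
Leg 3: heading 226.3°; drift -11.2° → track 215.1°, groundspeed 221.3 kt
Leg 4: heading 261.9°; drift -11.0° → track 250.9°, groundspeed 195.0 kt
Leg 5: heading 115.6°; drift +4.3° → track 119.9°, groundspeed 252.8 kt
Leg 6: heading 33.7°; drift +11.6° → track 45.3°, groundspeed 204.4 kt

Leg 1: track=144.4°, groundspeed=256.3 kt
Leg 2: track=287.1°, groundspeed=176.3 kt
Leg 3: track=215.1°, groundspeed=221.3 kt
Leg 4: track=250.9°, groundspeed=195.0 kt
Leg 5: track=119.9°, groundspeed=252.8 kt
Leg 6: track=45.3°, groundspeed=204.4 kt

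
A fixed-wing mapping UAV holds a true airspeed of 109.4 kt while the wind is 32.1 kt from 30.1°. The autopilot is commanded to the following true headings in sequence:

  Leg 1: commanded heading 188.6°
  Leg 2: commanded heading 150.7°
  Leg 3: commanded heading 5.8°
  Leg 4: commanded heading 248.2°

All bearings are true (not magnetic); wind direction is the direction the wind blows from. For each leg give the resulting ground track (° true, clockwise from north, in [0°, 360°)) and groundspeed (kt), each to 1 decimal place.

Leg 1: heading 188.6°; drift +4.8° → track 193.4°, groundspeed 139.8 kt
Leg 2: heading 150.7°; drift +12.4° → track 163.1°, groundspeed 128.7 kt
Leg 3: heading 5.8°; drift -9.4° → track 356.4°, groundspeed 81.2 kt
Leg 4: heading 248.2°; drift -8.4° → track 239.8°, groundspeed 136.1 kt

Leg 1: track=193.4°, groundspeed=139.8 kt
Leg 2: track=163.1°, groundspeed=128.7 kt
Leg 3: track=356.4°, groundspeed=81.2 kt
Leg 4: track=239.8°, groundspeed=136.1 kt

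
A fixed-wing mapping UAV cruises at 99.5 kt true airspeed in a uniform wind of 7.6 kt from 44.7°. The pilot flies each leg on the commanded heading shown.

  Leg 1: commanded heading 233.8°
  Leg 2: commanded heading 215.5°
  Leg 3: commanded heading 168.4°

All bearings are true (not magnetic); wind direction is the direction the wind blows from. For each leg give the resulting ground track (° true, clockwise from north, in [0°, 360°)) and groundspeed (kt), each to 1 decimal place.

Leg 1: track=233.2°, groundspeed=107.0 kt
Leg 2: track=216.2°, groundspeed=107.0 kt
Leg 3: track=171.9°, groundspeed=103.9 kt

Leg 1: heading 233.8°; drift -0.6° → track 233.2°, groundspeed 107.0 kt
Leg 2: heading 215.5°; drift +0.7° → track 216.2°, groundspeed 107.0 kt
Leg 3: heading 168.4°; drift +3.5° → track 171.9°, groundspeed 103.9 kt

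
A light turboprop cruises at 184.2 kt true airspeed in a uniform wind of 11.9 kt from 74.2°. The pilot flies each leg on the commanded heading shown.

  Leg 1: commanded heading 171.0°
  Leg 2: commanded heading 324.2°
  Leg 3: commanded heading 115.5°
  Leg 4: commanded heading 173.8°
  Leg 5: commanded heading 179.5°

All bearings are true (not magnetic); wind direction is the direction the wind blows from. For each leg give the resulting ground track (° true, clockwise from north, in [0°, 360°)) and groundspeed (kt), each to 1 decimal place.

Leg 1: track=174.6°, groundspeed=186.0 kt
Leg 2: track=320.8°, groundspeed=188.6 kt
Leg 3: track=118.1°, groundspeed=175.4 kt
Leg 4: track=177.4°, groundspeed=186.6 kt
Leg 5: track=183.0°, groundspeed=187.7 kt

Leg 1: heading 171.0°; drift +3.6° → track 174.6°, groundspeed 186.0 kt
Leg 2: heading 324.2°; drift -3.4° → track 320.8°, groundspeed 188.6 kt
Leg 3: heading 115.5°; drift +2.6° → track 118.1°, groundspeed 175.4 kt
Leg 4: heading 173.8°; drift +3.6° → track 177.4°, groundspeed 186.6 kt
Leg 5: heading 179.5°; drift +3.5° → track 183.0°, groundspeed 187.7 kt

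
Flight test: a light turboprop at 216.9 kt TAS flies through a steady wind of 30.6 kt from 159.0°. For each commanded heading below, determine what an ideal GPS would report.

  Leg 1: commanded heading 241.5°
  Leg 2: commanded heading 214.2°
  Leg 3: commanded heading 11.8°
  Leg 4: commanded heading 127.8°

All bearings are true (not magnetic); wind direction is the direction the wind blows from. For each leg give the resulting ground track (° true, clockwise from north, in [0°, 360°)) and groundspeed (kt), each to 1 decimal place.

Leg 1: track=249.6°, groundspeed=215.1 kt
Leg 2: track=221.4°, groundspeed=201.0 kt
Leg 3: track=7.9°, groundspeed=243.2 kt
Leg 4: track=123.0°, groundspeed=191.4 kt

Leg 1: heading 241.5°; drift +8.1° → track 249.6°, groundspeed 215.1 kt
Leg 2: heading 214.2°; drift +7.2° → track 221.4°, groundspeed 201.0 kt
Leg 3: heading 11.8°; drift -3.9° → track 7.9°, groundspeed 243.2 kt
Leg 4: heading 127.8°; drift -4.8° → track 123.0°, groundspeed 191.4 kt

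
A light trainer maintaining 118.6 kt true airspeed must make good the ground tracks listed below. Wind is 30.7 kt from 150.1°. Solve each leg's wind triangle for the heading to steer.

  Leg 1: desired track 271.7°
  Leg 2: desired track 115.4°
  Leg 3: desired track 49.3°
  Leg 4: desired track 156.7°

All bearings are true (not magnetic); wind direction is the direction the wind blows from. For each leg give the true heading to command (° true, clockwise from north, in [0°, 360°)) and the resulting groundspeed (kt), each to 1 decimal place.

Leg 1: desired track 271.7°; wind correction -12.7° → command heading 259.0°, groundspeed 131.8 kt
Leg 2: desired track 115.4°; wind correction +8.5° → command heading 123.9°, groundspeed 92.1 kt
Leg 3: desired track 49.3°; wind correction +14.7° → command heading 64.0°, groundspeed 120.5 kt
Leg 4: desired track 156.7°; wind correction -1.7° → command heading 155.0°, groundspeed 88.1 kt

Leg 1: heading=259.0°, groundspeed=131.8 kt
Leg 2: heading=123.9°, groundspeed=92.1 kt
Leg 3: heading=64.0°, groundspeed=120.5 kt
Leg 4: heading=155.0°, groundspeed=88.1 kt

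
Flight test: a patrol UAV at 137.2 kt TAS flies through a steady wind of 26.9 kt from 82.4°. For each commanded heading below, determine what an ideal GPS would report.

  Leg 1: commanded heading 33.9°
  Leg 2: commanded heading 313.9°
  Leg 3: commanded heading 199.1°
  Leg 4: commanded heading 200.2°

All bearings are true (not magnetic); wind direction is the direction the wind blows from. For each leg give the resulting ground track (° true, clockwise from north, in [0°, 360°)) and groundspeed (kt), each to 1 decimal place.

Leg 1: track=24.3°, groundspeed=121.1 kt
Leg 2: track=306.1°, groundspeed=155.4 kt
Leg 3: track=208.2°, groundspeed=151.2 kt
Leg 4: track=209.2°, groundspeed=151.6 kt

Leg 1: heading 33.9°; drift -9.6° → track 24.3°, groundspeed 121.1 kt
Leg 2: heading 313.9°; drift -7.8° → track 306.1°, groundspeed 155.4 kt
Leg 3: heading 199.1°; drift +9.1° → track 208.2°, groundspeed 151.2 kt
Leg 4: heading 200.2°; drift +9.0° → track 209.2°, groundspeed 151.6 kt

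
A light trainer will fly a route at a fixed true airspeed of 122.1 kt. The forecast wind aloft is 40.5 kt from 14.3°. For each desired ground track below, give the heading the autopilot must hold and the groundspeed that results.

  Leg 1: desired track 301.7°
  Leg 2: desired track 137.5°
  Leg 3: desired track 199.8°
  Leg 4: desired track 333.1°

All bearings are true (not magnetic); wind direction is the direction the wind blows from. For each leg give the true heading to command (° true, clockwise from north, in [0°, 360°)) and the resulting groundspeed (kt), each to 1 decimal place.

Leg 1: desired track 301.7°; wind correction +18.5° → command heading 320.2°, groundspeed 103.7 kt
Leg 2: desired track 137.5°; wind correction -16.1° → command heading 121.4°, groundspeed 139.5 kt
Leg 3: desired track 199.8°; wind correction +1.8° → command heading 201.6°, groundspeed 162.4 kt
Leg 4: desired track 333.1°; wind correction +12.6° → command heading 345.7°, groundspeed 88.7 kt

Leg 1: heading=320.2°, groundspeed=103.7 kt
Leg 2: heading=121.4°, groundspeed=139.5 kt
Leg 3: heading=201.6°, groundspeed=162.4 kt
Leg 4: heading=345.7°, groundspeed=88.7 kt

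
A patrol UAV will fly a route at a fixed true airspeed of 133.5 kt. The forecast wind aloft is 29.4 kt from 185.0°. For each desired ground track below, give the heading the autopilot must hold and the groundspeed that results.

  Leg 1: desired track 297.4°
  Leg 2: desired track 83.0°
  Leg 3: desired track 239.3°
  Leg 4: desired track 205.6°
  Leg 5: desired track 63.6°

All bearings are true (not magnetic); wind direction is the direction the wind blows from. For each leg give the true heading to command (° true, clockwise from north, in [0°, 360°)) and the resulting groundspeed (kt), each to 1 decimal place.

Leg 1: desired track 297.4°; wind correction -11.7° → command heading 285.7°, groundspeed 141.9 kt
Leg 2: desired track 83.0°; wind correction +12.4° → command heading 95.4°, groundspeed 136.5 kt
Leg 3: desired track 239.3°; wind correction -10.3° → command heading 229.0°, groundspeed 114.2 kt
Leg 4: desired track 205.6°; wind correction -4.4° → command heading 201.2°, groundspeed 105.6 kt
Leg 5: desired track 63.6°; wind correction +10.8° → command heading 74.4°, groundspeed 146.4 kt

Leg 1: heading=285.7°, groundspeed=141.9 kt
Leg 2: heading=95.4°, groundspeed=136.5 kt
Leg 3: heading=229.0°, groundspeed=114.2 kt
Leg 4: heading=201.2°, groundspeed=105.6 kt
Leg 5: heading=74.4°, groundspeed=146.4 kt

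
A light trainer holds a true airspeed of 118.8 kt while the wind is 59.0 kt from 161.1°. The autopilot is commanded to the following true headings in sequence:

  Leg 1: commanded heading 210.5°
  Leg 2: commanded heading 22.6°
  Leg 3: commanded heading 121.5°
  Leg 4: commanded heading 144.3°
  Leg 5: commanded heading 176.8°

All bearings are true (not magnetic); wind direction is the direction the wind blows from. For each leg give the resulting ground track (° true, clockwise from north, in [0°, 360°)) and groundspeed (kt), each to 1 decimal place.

Leg 1: heading 210.5°; drift +29.1° → track 239.6°, groundspeed 92.0 kt
Leg 2: heading 22.6°; drift -13.5° → track 9.1°, groundspeed 167.6 kt
Leg 3: heading 121.5°; drift -27.1° → track 94.4°, groundspeed 82.4 kt
Leg 4: heading 144.3°; drift -15.3° → track 129.0°, groundspeed 64.6 kt
Leg 5: heading 176.8°; drift +14.4° → track 191.2°, groundspeed 64.0 kt

Leg 1: track=239.6°, groundspeed=92.0 kt
Leg 2: track=9.1°, groundspeed=167.6 kt
Leg 3: track=94.4°, groundspeed=82.4 kt
Leg 4: track=129.0°, groundspeed=64.6 kt
Leg 5: track=191.2°, groundspeed=64.0 kt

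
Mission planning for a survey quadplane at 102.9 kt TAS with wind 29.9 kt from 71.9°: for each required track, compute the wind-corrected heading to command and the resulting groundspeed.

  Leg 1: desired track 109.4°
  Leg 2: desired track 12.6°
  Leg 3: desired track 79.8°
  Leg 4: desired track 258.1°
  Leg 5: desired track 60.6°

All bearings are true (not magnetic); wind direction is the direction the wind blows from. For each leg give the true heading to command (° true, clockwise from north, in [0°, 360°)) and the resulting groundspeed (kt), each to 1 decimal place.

Leg 1: heading=99.2°, groundspeed=77.6 kt
Leg 2: heading=27.1°, groundspeed=84.4 kt
Leg 3: heading=77.5°, groundspeed=73.2 kt
Leg 4: heading=259.9°, groundspeed=132.6 kt
Leg 5: heading=63.9°, groundspeed=73.4 kt

Leg 1: desired track 109.4°; wind correction -10.2° → command heading 99.2°, groundspeed 77.6 kt
Leg 2: desired track 12.6°; wind correction +14.5° → command heading 27.1°, groundspeed 84.4 kt
Leg 3: desired track 79.8°; wind correction -2.3° → command heading 77.5°, groundspeed 73.2 kt
Leg 4: desired track 258.1°; wind correction +1.8° → command heading 259.9°, groundspeed 132.6 kt
Leg 5: desired track 60.6°; wind correction +3.3° → command heading 63.9°, groundspeed 73.4 kt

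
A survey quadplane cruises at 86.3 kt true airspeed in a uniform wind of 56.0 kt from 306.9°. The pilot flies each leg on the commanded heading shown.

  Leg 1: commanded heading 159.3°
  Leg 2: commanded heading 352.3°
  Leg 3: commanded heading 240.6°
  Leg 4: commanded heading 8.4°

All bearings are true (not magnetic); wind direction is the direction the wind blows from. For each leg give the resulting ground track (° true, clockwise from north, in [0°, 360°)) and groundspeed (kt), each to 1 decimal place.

Leg 1: track=146.6°, groundspeed=136.9 kt
Leg 2: track=32.6°, groundspeed=61.6 kt
Leg 3: track=201.8°, groundspeed=81.8 kt
Leg 4: track=48.0°, groundspeed=77.3 kt

Leg 1: heading 159.3°; drift -12.7° → track 146.6°, groundspeed 136.9 kt
Leg 2: heading 352.3°; drift +40.3° → track 32.6°, groundspeed 61.6 kt
Leg 3: heading 240.6°; drift -38.8° → track 201.8°, groundspeed 81.8 kt
Leg 4: heading 8.4°; drift +39.6° → track 48.0°, groundspeed 77.3 kt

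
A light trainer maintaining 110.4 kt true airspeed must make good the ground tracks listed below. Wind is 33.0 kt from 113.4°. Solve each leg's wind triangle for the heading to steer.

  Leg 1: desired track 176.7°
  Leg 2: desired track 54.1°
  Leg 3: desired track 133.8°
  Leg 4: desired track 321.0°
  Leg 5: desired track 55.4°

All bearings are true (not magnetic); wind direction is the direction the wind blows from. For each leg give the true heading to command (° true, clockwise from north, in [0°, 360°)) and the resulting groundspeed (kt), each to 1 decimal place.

Leg 1: desired track 176.7°; wind correction -15.5° → command heading 161.2°, groundspeed 91.6 kt
Leg 2: desired track 54.1°; wind correction +14.9° → command heading 69.0°, groundspeed 89.8 kt
Leg 3: desired track 133.8°; wind correction -6.0° → command heading 127.8°, groundspeed 78.9 kt
Leg 4: desired track 321.0°; wind correction +8.0° → command heading 329.0°, groundspeed 138.6 kt
Leg 5: desired track 55.4°; wind correction +14.7° → command heading 70.1°, groundspeed 89.3 kt

Leg 1: heading=161.2°, groundspeed=91.6 kt
Leg 2: heading=69.0°, groundspeed=89.8 kt
Leg 3: heading=127.8°, groundspeed=78.9 kt
Leg 4: heading=329.0°, groundspeed=138.6 kt
Leg 5: heading=70.1°, groundspeed=89.3 kt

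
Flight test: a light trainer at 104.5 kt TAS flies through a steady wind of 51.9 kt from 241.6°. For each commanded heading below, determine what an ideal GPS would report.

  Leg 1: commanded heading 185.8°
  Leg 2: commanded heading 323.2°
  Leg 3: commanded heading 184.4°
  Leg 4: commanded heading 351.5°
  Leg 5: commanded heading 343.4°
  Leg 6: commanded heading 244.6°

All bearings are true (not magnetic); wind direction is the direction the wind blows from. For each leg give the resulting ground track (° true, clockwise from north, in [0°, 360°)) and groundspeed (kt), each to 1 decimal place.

Leg 1: heading 185.8°; drift -29.7° → track 156.1°, groundspeed 86.7 kt
Leg 2: heading 323.2°; drift +27.9° → track 351.1°, groundspeed 109.7 kt
Leg 3: heading 184.4°; drift -29.7° → track 154.7°, groundspeed 88.0 kt
Leg 4: heading 351.5°; drift +21.8° → track 13.3°, groundspeed 131.6 kt
Leg 5: heading 343.4°; drift +23.8° → track 7.2°, groundspeed 125.8 kt
Leg 6: heading 244.6°; drift +3.0° → track 247.6°, groundspeed 52.7 kt

Leg 1: track=156.1°, groundspeed=86.7 kt
Leg 2: track=351.1°, groundspeed=109.7 kt
Leg 3: track=154.7°, groundspeed=88.0 kt
Leg 4: track=13.3°, groundspeed=131.6 kt
Leg 5: track=7.2°, groundspeed=125.8 kt
Leg 6: track=247.6°, groundspeed=52.7 kt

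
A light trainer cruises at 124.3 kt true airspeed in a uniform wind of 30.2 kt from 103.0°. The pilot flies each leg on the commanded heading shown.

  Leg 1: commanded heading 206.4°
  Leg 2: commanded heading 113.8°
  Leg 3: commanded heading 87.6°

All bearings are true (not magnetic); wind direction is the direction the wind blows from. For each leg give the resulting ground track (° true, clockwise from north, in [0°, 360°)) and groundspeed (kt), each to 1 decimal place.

Leg 1: track=219.0°, groundspeed=134.5 kt
Leg 2: track=117.2°, groundspeed=94.8 kt
Leg 3: track=82.8°, groundspeed=95.5 kt

Leg 1: heading 206.4°; drift +12.6° → track 219.0°, groundspeed 134.5 kt
Leg 2: heading 113.8°; drift +3.4° → track 117.2°, groundspeed 94.8 kt
Leg 3: heading 87.6°; drift -4.8° → track 82.8°, groundspeed 95.5 kt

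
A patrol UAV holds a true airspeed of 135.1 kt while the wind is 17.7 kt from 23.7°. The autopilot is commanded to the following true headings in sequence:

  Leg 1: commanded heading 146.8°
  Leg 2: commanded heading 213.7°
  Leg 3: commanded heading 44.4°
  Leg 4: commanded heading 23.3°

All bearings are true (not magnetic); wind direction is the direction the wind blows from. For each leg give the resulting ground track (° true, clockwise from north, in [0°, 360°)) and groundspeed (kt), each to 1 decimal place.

Leg 1: track=152.6°, groundspeed=145.5 kt
Leg 2: track=212.5°, groundspeed=152.6 kt
Leg 3: track=47.4°, groundspeed=118.7 kt
Leg 4: track=23.2°, groundspeed=117.4 kt

Leg 1: heading 146.8°; drift +5.8° → track 152.6°, groundspeed 145.5 kt
Leg 2: heading 213.7°; drift -1.2° → track 212.5°, groundspeed 152.6 kt
Leg 3: heading 44.4°; drift +3.0° → track 47.4°, groundspeed 118.7 kt
Leg 4: heading 23.3°; drift -0.1° → track 23.2°, groundspeed 117.4 kt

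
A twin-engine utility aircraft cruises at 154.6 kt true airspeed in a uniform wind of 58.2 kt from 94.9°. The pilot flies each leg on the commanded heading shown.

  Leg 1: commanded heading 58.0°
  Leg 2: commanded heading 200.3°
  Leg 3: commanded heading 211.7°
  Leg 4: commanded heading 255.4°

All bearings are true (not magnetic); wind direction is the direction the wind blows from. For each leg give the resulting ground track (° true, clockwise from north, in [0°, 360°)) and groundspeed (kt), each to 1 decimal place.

Leg 1: track=40.1°, groundspeed=113.6 kt
Leg 2: track=218.6°, groundspeed=179.1 kt
Leg 3: track=227.7°, groundspeed=188.2 kt
Leg 4: track=260.7°, groundspeed=210.4 kt

Leg 1: heading 58.0°; drift -17.9° → track 40.1°, groundspeed 113.6 kt
Leg 2: heading 200.3°; drift +18.3° → track 218.6°, groundspeed 179.1 kt
Leg 3: heading 211.7°; drift +16.0° → track 227.7°, groundspeed 188.2 kt
Leg 4: heading 255.4°; drift +5.3° → track 260.7°, groundspeed 210.4 kt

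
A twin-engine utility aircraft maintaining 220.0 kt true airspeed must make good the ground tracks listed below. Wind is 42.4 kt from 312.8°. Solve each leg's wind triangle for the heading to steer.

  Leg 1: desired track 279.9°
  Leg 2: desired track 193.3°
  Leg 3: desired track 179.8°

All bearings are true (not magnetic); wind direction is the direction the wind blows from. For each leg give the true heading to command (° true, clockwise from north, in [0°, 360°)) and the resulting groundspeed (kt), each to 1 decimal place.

Leg 1: heading=285.9°, groundspeed=183.2 kt
Leg 2: heading=203.0°, groundspeed=237.8 kt
Leg 3: heading=187.9°, groundspeed=246.7 kt

Leg 1: desired track 279.9°; wind correction +6.0° → command heading 285.9°, groundspeed 183.2 kt
Leg 2: desired track 193.3°; wind correction +9.7° → command heading 203.0°, groundspeed 237.8 kt
Leg 3: desired track 179.8°; wind correction +8.1° → command heading 187.9°, groundspeed 246.7 kt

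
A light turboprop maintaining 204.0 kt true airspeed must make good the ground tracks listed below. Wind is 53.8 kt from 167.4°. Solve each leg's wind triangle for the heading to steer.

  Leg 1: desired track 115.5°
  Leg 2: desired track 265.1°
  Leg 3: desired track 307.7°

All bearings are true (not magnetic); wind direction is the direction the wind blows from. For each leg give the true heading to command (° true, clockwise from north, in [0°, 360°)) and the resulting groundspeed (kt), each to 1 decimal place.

Leg 1: desired track 115.5°; wind correction +12.0° → command heading 127.5°, groundspeed 166.4 kt
Leg 2: desired track 265.1°; wind correction -15.2° → command heading 249.9°, groundspeed 204.1 kt
Leg 3: desired track 307.7°; wind correction -9.7° → command heading 298.0°, groundspeed 242.5 kt

Leg 1: heading=127.5°, groundspeed=166.4 kt
Leg 2: heading=249.9°, groundspeed=204.1 kt
Leg 3: heading=298.0°, groundspeed=242.5 kt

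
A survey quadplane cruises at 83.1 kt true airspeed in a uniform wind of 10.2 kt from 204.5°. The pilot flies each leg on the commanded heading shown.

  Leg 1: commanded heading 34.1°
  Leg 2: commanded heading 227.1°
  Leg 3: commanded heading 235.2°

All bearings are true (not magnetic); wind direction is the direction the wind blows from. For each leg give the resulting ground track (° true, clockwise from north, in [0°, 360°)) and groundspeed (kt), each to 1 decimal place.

Leg 1: heading 34.1°; drift -1.0° → track 33.1°, groundspeed 93.2 kt
Leg 2: heading 227.1°; drift +3.0° → track 230.1°, groundspeed 73.8 kt
Leg 3: heading 235.2°; drift +4.0° → track 239.2°, groundspeed 74.5 kt

Leg 1: track=33.1°, groundspeed=93.2 kt
Leg 2: track=230.1°, groundspeed=73.8 kt
Leg 3: track=239.2°, groundspeed=74.5 kt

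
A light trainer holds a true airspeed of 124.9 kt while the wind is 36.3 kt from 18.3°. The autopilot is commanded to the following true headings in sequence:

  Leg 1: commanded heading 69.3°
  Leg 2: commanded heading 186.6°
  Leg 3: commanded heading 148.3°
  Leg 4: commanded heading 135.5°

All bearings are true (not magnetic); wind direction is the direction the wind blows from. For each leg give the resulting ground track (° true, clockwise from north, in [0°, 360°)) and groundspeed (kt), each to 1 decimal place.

Leg 1: track=84.8°, groundspeed=105.9 kt
Leg 2: track=189.2°, groundspeed=160.6 kt
Leg 3: track=158.9°, groundspeed=150.8 kt
Leg 4: track=148.4°, groundspeed=145.1 kt

Leg 1: heading 69.3°; drift +15.5° → track 84.8°, groundspeed 105.9 kt
Leg 2: heading 186.6°; drift +2.6° → track 189.2°, groundspeed 160.6 kt
Leg 3: heading 148.3°; drift +10.6° → track 158.9°, groundspeed 150.8 kt
Leg 4: heading 135.5°; drift +12.9° → track 148.4°, groundspeed 145.1 kt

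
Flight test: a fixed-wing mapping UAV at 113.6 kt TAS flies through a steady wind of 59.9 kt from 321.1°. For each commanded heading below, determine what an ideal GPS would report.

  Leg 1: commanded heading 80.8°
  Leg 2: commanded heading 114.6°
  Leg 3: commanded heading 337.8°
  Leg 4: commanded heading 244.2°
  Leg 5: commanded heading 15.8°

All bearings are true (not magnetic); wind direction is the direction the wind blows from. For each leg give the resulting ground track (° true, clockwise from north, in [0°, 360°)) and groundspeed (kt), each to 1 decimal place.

Leg 1: track=100.8°, groundspeed=152.4 kt
Leg 2: track=123.7°, groundspeed=169.3 kt
Leg 3: track=354.8°, groundspeed=58.8 kt
Leg 4: track=213.9°, groundspeed=115.8 kt
Leg 5: track=47.6°, groundspeed=92.9 kt

Leg 1: heading 80.8°; drift +20.0° → track 100.8°, groundspeed 152.4 kt
Leg 2: heading 114.6°; drift +9.1° → track 123.7°, groundspeed 169.3 kt
Leg 3: heading 337.8°; drift +17.0° → track 354.8°, groundspeed 58.8 kt
Leg 4: heading 244.2°; drift -30.3° → track 213.9°, groundspeed 115.8 kt
Leg 5: heading 15.8°; drift +31.8° → track 47.6°, groundspeed 92.9 kt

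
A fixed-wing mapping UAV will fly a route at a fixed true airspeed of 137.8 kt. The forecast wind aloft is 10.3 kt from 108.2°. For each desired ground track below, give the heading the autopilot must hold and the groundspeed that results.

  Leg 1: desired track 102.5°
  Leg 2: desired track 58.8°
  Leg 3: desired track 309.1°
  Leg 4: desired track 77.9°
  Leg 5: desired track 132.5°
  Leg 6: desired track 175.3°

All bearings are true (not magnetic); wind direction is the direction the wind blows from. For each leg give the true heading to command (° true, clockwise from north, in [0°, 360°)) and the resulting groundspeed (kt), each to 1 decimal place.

Leg 1: desired track 102.5°; wind correction +0.4° → command heading 102.9°, groundspeed 127.5 kt
Leg 2: desired track 58.8°; wind correction +3.3° → command heading 62.1°, groundspeed 130.9 kt
Leg 3: desired track 309.1°; wind correction +1.5° → command heading 310.6°, groundspeed 147.4 kt
Leg 4: desired track 77.9°; wind correction +2.2° → command heading 80.1°, groundspeed 128.8 kt
Leg 5: desired track 132.5°; wind correction -1.8° → command heading 130.7°, groundspeed 128.3 kt
Leg 6: desired track 175.3°; wind correction -3.9° → command heading 171.4°, groundspeed 133.5 kt

Leg 1: heading=102.9°, groundspeed=127.5 kt
Leg 2: heading=62.1°, groundspeed=130.9 kt
Leg 3: heading=310.6°, groundspeed=147.4 kt
Leg 4: heading=80.1°, groundspeed=128.8 kt
Leg 5: heading=130.7°, groundspeed=128.3 kt
Leg 6: heading=171.4°, groundspeed=133.5 kt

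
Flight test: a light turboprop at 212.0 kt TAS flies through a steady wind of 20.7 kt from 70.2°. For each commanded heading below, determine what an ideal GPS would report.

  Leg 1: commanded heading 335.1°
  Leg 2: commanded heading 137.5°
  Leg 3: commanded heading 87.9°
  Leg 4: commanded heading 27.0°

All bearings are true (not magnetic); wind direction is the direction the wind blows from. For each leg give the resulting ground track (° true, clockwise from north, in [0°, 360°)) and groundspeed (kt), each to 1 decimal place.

Leg 1: track=329.6°, groundspeed=214.8 kt
Leg 2: track=142.8°, groundspeed=204.9 kt
Leg 3: track=89.8°, groundspeed=192.4 kt
Leg 4: track=22.9°, groundspeed=197.4 kt

Leg 1: heading 335.1°; drift -5.5° → track 329.6°, groundspeed 214.8 kt
Leg 2: heading 137.5°; drift +5.3° → track 142.8°, groundspeed 204.9 kt
Leg 3: heading 87.9°; drift +1.9° → track 89.8°, groundspeed 192.4 kt
Leg 4: heading 27.0°; drift -4.1° → track 22.9°, groundspeed 197.4 kt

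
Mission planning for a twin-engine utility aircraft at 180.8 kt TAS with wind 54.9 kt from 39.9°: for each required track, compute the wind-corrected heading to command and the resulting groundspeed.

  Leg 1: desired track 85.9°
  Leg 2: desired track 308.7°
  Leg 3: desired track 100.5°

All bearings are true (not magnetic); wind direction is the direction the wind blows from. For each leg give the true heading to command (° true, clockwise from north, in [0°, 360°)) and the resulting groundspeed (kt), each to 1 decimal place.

Leg 1: desired track 85.9°; wind correction -12.6° → command heading 73.3°, groundspeed 138.3 kt
Leg 2: desired track 308.7°; wind correction +17.7° → command heading 326.4°, groundspeed 173.4 kt
Leg 3: desired track 100.5°; wind correction -15.3° → command heading 85.2°, groundspeed 147.4 kt

Leg 1: heading=73.3°, groundspeed=138.3 kt
Leg 2: heading=326.4°, groundspeed=173.4 kt
Leg 3: heading=85.2°, groundspeed=147.4 kt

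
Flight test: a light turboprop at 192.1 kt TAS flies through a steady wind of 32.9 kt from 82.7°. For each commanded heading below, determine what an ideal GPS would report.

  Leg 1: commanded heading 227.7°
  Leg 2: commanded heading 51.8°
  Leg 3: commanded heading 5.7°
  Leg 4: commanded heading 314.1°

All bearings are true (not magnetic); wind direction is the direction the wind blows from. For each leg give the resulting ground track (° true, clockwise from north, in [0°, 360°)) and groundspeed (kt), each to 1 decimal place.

Leg 1: heading 227.7°; drift +4.9° → track 232.6°, groundspeed 219.9 kt
Leg 2: heading 51.8°; drift -5.9° → track 45.9°, groundspeed 164.7 kt
Leg 3: heading 5.7°; drift -9.8° → track 355.9°, groundspeed 187.5 kt
Leg 4: heading 314.1°; drift -6.9° → track 307.2°, groundspeed 214.2 kt

Leg 1: track=232.6°, groundspeed=219.9 kt
Leg 2: track=45.9°, groundspeed=164.7 kt
Leg 3: track=355.9°, groundspeed=187.5 kt
Leg 4: track=307.2°, groundspeed=214.2 kt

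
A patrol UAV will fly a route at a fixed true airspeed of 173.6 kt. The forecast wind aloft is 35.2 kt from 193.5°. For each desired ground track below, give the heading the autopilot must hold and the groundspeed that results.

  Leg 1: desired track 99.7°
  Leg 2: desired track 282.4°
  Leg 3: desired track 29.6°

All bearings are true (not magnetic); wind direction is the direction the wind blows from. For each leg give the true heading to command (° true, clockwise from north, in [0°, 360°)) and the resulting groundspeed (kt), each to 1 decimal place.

Leg 1: desired track 99.7°; wind correction +11.7° → command heading 111.4°, groundspeed 172.3 kt
Leg 2: desired track 282.4°; wind correction -11.7° → command heading 270.7°, groundspeed 169.3 kt
Leg 3: desired track 29.6°; wind correction +3.2° → command heading 32.8°, groundspeed 207.1 kt

Leg 1: heading=111.4°, groundspeed=172.3 kt
Leg 2: heading=270.7°, groundspeed=169.3 kt
Leg 3: heading=32.8°, groundspeed=207.1 kt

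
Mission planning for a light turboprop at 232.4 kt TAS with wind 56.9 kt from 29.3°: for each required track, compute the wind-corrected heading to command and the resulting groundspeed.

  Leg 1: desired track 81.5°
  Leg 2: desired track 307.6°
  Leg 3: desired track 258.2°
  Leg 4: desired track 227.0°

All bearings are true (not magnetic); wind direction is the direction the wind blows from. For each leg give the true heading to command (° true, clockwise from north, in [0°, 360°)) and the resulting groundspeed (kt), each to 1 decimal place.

Leg 1: desired track 81.5°; wind correction -11.2° → command heading 70.3°, groundspeed 193.1 kt
Leg 2: desired track 307.6°; wind correction +14.0° → command heading 321.6°, groundspeed 217.3 kt
Leg 3: desired track 258.2°; wind correction +10.6° → command heading 268.8°, groundspeed 265.8 kt
Leg 4: desired track 227.0°; wind correction +4.3° → command heading 231.3°, groundspeed 286.0 kt

Leg 1: heading=70.3°, groundspeed=193.1 kt
Leg 2: heading=321.6°, groundspeed=217.3 kt
Leg 3: heading=268.8°, groundspeed=265.8 kt
Leg 4: heading=231.3°, groundspeed=286.0 kt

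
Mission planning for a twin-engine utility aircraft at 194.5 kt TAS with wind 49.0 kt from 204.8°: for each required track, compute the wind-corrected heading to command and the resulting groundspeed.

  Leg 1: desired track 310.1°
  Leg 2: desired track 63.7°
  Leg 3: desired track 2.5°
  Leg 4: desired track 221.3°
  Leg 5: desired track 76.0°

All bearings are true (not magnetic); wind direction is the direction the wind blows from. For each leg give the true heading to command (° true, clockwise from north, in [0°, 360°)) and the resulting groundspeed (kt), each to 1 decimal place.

Leg 1: desired track 310.1°; wind correction -14.1° → command heading 296.0°, groundspeed 201.6 kt
Leg 2: desired track 63.7°; wind correction +9.1° → command heading 72.8°, groundspeed 230.2 kt
Leg 3: desired track 2.5°; wind correction -5.5° → command heading 357.0°, groundspeed 238.9 kt
Leg 4: desired track 221.3°; wind correction -4.1° → command heading 217.2°, groundspeed 147.0 kt
Leg 5: desired track 76.0°; wind correction +11.3° → command heading 87.3°, groundspeed 221.4 kt

Leg 1: heading=296.0°, groundspeed=201.6 kt
Leg 2: heading=72.8°, groundspeed=230.2 kt
Leg 3: heading=357.0°, groundspeed=238.9 kt
Leg 4: heading=217.2°, groundspeed=147.0 kt
Leg 5: heading=87.3°, groundspeed=221.4 kt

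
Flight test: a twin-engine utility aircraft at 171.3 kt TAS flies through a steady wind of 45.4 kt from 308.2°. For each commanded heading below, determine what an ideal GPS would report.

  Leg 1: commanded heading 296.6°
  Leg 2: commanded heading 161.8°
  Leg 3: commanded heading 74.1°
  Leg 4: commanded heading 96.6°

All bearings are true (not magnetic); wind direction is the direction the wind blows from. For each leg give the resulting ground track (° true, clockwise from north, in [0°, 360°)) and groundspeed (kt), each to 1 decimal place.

Leg 1: heading 296.6°; drift -4.1° → track 292.5°, groundspeed 127.2 kt
Leg 2: heading 161.8°; drift -6.9° → track 154.9°, groundspeed 210.6 kt
Leg 3: heading 74.1°; drift +10.5° → track 84.6°, groundspeed 201.3 kt
Leg 4: heading 96.6°; drift +6.5° → track 103.1°, groundspeed 211.3 kt

Leg 1: track=292.5°, groundspeed=127.2 kt
Leg 2: track=154.9°, groundspeed=210.6 kt
Leg 3: track=84.6°, groundspeed=201.3 kt
Leg 4: track=103.1°, groundspeed=211.3 kt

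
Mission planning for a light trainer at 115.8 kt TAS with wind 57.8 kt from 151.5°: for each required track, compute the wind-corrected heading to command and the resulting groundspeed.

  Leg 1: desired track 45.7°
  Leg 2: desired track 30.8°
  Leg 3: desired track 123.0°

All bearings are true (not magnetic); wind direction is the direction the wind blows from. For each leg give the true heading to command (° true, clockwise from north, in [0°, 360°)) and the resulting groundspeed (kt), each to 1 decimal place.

Leg 1: heading=74.4°, groundspeed=117.3 kt
Leg 2: heading=56.2°, groundspeed=134.1 kt
Leg 3: heading=136.8°, groundspeed=61.7 kt

Leg 1: desired track 45.7°; wind correction +28.7° → command heading 74.4°, groundspeed 117.3 kt
Leg 2: desired track 30.8°; wind correction +25.4° → command heading 56.2°, groundspeed 134.1 kt
Leg 3: desired track 123.0°; wind correction +13.8° → command heading 136.8°, groundspeed 61.7 kt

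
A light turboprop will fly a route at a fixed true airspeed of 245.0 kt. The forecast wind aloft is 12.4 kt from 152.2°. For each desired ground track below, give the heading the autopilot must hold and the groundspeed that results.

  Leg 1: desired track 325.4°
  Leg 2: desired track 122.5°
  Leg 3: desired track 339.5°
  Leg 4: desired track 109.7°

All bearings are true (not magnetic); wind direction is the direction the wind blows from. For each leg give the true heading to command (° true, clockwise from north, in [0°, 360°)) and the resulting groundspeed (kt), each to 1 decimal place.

Leg 1: desired track 325.4°; wind correction -0.3° → command heading 325.1°, groundspeed 257.3 kt
Leg 2: desired track 122.5°; wind correction +1.4° → command heading 123.9°, groundspeed 234.2 kt
Leg 3: desired track 339.5°; wind correction +0.4° → command heading 339.9°, groundspeed 257.3 kt
Leg 4: desired track 109.7°; wind correction +2.0° → command heading 111.7°, groundspeed 235.7 kt

Leg 1: heading=325.1°, groundspeed=257.3 kt
Leg 2: heading=123.9°, groundspeed=234.2 kt
Leg 3: heading=339.9°, groundspeed=257.3 kt
Leg 4: heading=111.7°, groundspeed=235.7 kt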